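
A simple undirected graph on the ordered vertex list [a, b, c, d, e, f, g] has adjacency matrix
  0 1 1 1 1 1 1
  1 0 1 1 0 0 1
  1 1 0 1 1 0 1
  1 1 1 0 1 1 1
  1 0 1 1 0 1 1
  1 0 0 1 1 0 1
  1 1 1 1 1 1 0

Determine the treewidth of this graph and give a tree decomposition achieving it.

Treewidth 4.
One such decomposition:
Bags: B1 = {a, b, c, d, g}  B2 = {a, c, d, e, g}  B3 = {a, d, e, f, g}
Tree: B1–B2, B2–B3

Every bag has size at most 5, so the width is 5 − 1 = 4 and tw(G) ≤ 4. For the lower bound, the 5 vertices {a, c, d, e, g} are pairwise adjacent, and any tree decomposition puts a clique entirely inside one bag — forcing width ≥ 4. Therefore the treewidth is 4.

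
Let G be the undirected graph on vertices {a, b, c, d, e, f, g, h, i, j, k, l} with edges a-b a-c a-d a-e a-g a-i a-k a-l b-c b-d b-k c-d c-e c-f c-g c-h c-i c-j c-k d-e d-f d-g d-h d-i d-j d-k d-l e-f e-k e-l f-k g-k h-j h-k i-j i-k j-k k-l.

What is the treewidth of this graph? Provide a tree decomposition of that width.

Treewidth 4.
Bags: B1 = {a, d, e, k, l}  B2 = {a, c, d, e, k}  B3 = {a, c, d, i, k}  B4 = {a, c, d, g, k}  B5 = {c, d, i, j, k}  B6 = {c, d, h, j, k}  B7 = {a, b, c, d, k}  B8 = {c, d, e, f, k}
Tree: B1–B2, B2–B3, B2–B4, B3–B5, B5–B6, B2–B7, B2–B8

Each bag holds 5 vertices, so the decomposition has width 4, which upper-bounds the treewidth. Conversely, {a, c, d, g, k} is a clique of size 5, and the vertices of any clique must share a bag in every tree decomposition; so some bag has ≥ 5 vertices and tw(G) ≥ 4. Combining the bounds, tw(G) = 4.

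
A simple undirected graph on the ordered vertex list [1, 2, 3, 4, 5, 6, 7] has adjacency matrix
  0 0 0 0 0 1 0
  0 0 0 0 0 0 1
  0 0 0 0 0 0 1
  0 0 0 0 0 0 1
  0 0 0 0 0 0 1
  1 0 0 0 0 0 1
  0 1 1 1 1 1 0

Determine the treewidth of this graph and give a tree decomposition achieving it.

Each bag holds 2 vertices, so the decomposition has width 1, which upper-bounds the treewidth. Since G has at least one edge (e.g. 5–7), it is not an edgeless graph, so tw(G) ≥ 1. Hence tw(G) = 1 exactly.

Treewidth 1.
One such decomposition:
Bags: B1 = {5, 7}  B2 = {4, 7}  B3 = {3, 7}  B4 = {6, 7}  B5 = {2, 7}  B6 = {1, 6}
Tree: B1–B2, B2–B3, B2–B4, B2–B5, B4–B6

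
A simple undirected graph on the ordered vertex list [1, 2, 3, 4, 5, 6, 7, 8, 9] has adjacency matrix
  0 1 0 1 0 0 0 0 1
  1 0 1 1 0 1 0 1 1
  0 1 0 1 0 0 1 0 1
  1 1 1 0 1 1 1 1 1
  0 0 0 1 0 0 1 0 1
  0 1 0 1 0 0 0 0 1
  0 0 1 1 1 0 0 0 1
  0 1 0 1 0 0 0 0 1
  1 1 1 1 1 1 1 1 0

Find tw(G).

A width-3 tree decomposition is:
Bags: B1 = {2, 3, 4, 9}  B2 = {3, 4, 7, 9}  B3 = {2, 4, 8, 9}  B4 = {4, 5, 7, 9}  B5 = {2, 4, 6, 9}  B6 = {1, 2, 4, 9}
Tree: B1–B2, B1–B3, B2–B4, B3–B5, B1–B6
The largest bag has 4 vertices, giving width 3; this decomposition certifies tw(G) ≤ 3. For the lower bound, the 4 vertices {2, 4, 8, 9} are pairwise adjacent, and any tree decomposition puts a clique entirely inside one bag — forcing width ≥ 3. Combining the bounds, tw(G) = 3.

3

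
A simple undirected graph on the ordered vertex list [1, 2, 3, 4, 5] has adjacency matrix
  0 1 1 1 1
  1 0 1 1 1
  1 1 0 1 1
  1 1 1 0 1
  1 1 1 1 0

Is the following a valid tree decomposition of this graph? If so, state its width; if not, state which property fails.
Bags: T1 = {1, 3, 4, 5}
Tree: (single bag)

No — vertex 2 appears in no bag.

A tree decomposition must satisfy three properties: every vertex lies in some bag; for every edge, both endpoints lie together in some bag; and for every vertex, the bags containing it form a connected subtree. Here vertex 2 appears in no bag, so the decomposition is invalid.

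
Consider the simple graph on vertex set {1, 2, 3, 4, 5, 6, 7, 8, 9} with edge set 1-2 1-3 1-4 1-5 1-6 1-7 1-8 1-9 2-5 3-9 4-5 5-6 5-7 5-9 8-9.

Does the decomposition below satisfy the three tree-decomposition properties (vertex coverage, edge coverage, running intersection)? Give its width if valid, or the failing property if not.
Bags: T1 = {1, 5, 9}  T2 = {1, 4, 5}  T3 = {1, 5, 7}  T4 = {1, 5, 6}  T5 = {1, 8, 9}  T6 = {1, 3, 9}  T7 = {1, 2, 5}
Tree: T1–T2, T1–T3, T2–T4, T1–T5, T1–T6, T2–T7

Every vertex of G appears in some bag (union = {1, 2, 3, 4, 5, 6, 7, 8, 9}); every edge is covered by a bag; and for each vertex v the set of bags containing v is connected in the bag tree. The decomposition is therefore valid. The largest bag has 3 vertices, so the width is 2.

Yes; width 2.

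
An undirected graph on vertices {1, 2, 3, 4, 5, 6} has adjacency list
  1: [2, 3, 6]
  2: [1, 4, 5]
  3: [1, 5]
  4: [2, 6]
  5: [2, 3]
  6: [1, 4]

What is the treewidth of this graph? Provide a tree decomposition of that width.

Treewidth 2.
One such decomposition:
Bags: B1 = {1, 3, 5}  B2 = {1, 2, 5}  B3 = {1, 2, 6}  B4 = {2, 4, 6}
Tree: B1–B2, B2–B3, B3–B4

The largest bag has 3 vertices, giving width 2; this decomposition certifies tw(G) ≤ 2. The edges 3–5–2–1–3 form a cycle, so G is not a tree and its treewidth is at least 2. Combining the bounds, tw(G) = 2.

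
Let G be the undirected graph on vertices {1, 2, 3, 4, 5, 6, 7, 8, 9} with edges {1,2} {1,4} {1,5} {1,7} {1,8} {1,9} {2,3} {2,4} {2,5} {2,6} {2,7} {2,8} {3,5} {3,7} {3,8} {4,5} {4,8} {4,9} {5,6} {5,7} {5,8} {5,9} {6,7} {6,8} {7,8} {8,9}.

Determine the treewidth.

4

A width-4 tree decomposition is:
Bags: B1 = {1, 4, 5, 8, 9}  B2 = {1, 2, 4, 5, 8}  B3 = {1, 2, 5, 7, 8}  B4 = {2, 5, 6, 7, 8}  B5 = {2, 3, 5, 7, 8}
Tree: B1–B2, B2–B3, B3–B4, B3–B5
Every bag has size at most 5, so the width is 5 − 1 = 4 and tw(G) ≤ 4. Conversely, {1, 4, 5, 8, 9} is a clique of size 5, and the vertices of any clique must share a bag in every tree decomposition; so some bag has ≥ 5 vertices and tw(G) ≥ 4. Therefore the treewidth is 4.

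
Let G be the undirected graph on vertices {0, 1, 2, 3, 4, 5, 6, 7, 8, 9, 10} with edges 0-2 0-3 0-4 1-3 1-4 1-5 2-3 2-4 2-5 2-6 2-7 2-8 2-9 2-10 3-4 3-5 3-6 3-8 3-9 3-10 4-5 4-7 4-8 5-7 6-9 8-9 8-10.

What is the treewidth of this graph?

3

A width-3 tree decomposition is:
Bags: B1 = {2, 3, 8, 10}  B2 = {2, 3, 4, 8}  B3 = {2, 3, 4, 5}  B4 = {0, 2, 3, 4}  B5 = {2, 4, 5, 7}  B6 = {2, 3, 8, 9}  B7 = {1, 3, 4, 5}  B8 = {2, 3, 6, 9}
Tree: B1–B2, B2–B3, B2–B4, B3–B5, B1–B6, B3–B7, B6–B8
Each bag holds 4 vertices, so the decomposition has width 3, which upper-bounds the treewidth. For the lower bound, the 4 vertices {1, 3, 4, 5} are pairwise adjacent, and any tree decomposition puts a clique entirely inside one bag — forcing width ≥ 3. Therefore the treewidth is 3.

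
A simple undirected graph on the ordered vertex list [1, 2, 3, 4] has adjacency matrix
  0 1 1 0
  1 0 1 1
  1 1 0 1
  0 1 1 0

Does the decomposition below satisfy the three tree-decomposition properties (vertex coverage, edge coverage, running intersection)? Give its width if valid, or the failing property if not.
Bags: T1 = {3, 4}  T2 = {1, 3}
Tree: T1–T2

No — vertex 2 appears in no bag.

A tree decomposition must satisfy three properties: every vertex lies in some bag; for every edge, both endpoints lie together in some bag; and for every vertex, the bags containing it form a connected subtree. Here vertex 2 appears in no bag, so the decomposition is invalid.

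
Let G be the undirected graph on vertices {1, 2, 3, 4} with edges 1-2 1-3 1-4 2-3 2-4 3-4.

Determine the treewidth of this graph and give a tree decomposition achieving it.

Treewidth 3.
Bags: B1 = {1, 2, 3, 4}
Tree: (single bag)

A single bag containing all 4 vertices is trivially a valid decomposition of width 3. On the other hand G contains the 4-clique {1, 2, 3, 4}. A clique must lie in a single bag of any decomposition, so no decomposition can have width below 3. Hence tw(G) = 3 exactly.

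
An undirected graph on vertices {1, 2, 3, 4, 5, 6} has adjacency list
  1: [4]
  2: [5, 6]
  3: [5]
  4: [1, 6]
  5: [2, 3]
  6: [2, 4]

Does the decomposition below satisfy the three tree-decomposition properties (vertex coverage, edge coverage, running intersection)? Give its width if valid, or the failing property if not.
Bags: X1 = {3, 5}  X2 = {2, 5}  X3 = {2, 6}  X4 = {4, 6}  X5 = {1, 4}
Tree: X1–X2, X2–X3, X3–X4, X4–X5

Every vertex of G appears in some bag (union = {1, 2, 3, 4, 5, 6}); every edge is covered by a bag; and for each vertex v the set of bags containing v is connected in the bag tree. The decomposition is therefore valid. The largest bag has 2 vertices, so the width is 1.

Yes; width 1.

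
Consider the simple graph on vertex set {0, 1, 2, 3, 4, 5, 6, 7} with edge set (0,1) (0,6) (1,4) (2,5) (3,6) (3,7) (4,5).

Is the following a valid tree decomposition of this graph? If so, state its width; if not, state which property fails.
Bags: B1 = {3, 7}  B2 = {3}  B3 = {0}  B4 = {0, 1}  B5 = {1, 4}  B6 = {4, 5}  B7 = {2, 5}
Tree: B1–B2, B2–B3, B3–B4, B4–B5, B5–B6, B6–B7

No — vertex 6 appears in no bag.

A tree decomposition must satisfy three properties: every vertex lies in some bag; for every edge, both endpoints lie together in some bag; and for every vertex, the bags containing it form a connected subtree. Here vertex 6 appears in no bag, so the decomposition is invalid.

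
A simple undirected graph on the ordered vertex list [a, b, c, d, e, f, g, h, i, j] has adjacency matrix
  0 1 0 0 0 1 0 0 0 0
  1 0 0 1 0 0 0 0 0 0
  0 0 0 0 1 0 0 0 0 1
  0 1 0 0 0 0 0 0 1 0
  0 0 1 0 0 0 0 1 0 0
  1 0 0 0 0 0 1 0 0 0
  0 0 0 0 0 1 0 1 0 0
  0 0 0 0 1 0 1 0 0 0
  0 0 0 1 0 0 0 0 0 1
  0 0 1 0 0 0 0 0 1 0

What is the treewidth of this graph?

2

A width-2 tree decomposition is:
Bags: B1 = {a, b, d}  B2 = {a, d, f}  B3 = {d, f, g}  B4 = {d, g, h}  B5 = {d, e, h}  B6 = {c, d, e}  B7 = {c, d, j}  B8 = {d, i, j}
Tree: B1–B2, B2–B3, B3–B4, B4–B5, B5–B6, B6–B7, B7–B8
The largest bag has 3 vertices, giving width 2; this decomposition certifies tw(G) ≤ 2. Since d–b–a–f–g–h–e–c–j–i–d is a cycle in G, G is not acyclic. Forests are exactly the graphs of treewidth ≤ 1, so tw(G) ≥ 2. The upper and lower bounds meet at 2, so that is the treewidth.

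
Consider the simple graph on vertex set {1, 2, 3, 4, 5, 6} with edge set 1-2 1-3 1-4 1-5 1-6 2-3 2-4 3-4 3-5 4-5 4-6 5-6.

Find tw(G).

A width-3 tree decomposition is:
Bags: B1 = {1, 4, 5, 6}  B2 = {1, 3, 4, 5}  B3 = {1, 2, 3, 4}
Tree: B1–B2, B2–B3
Every bag has size at most 4, so the width is 4 − 1 = 3 and tw(G) ≤ 3. For the lower bound, the 4 vertices {1, 2, 3, 4} are pairwise adjacent, and any tree decomposition puts a clique entirely inside one bag — forcing width ≥ 3. Combining the bounds, tw(G) = 3.

3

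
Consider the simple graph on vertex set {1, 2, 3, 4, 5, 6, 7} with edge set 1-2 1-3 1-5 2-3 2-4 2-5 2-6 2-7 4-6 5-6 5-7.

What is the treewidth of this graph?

2

A width-2 tree decomposition is:
Bags: B1 = {1, 2, 5}  B2 = {2, 5, 7}  B3 = {2, 5, 6}  B4 = {2, 4, 6}  B5 = {1, 2, 3}
Tree: B1–B2, B2–B3, B3–B4, B1–B5
Each bag holds 3 vertices, so the decomposition has width 2, which upper-bounds the treewidth. For the lower bound, the 3 vertices {1, 2, 3} are pairwise adjacent, and any tree decomposition puts a clique entirely inside one bag — forcing width ≥ 2. Therefore the treewidth is 2.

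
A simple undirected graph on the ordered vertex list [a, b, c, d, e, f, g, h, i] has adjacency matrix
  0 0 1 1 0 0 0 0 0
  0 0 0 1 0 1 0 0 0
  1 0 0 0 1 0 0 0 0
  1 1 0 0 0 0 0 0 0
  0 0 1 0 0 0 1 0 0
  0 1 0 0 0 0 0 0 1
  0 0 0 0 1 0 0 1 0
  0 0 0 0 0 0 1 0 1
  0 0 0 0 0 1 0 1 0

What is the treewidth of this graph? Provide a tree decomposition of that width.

Treewidth 2.
Bags: B1 = {c, e, g}  B2 = {a, c, g}  B3 = {a, d, g}  B4 = {b, d, g}  B5 = {b, f, g}  B6 = {f, g, i}  B7 = {g, h, i}
Tree: B1–B2, B2–B3, B3–B4, B4–B5, B5–B6, B6–B7

The largest bag has 3 vertices, giving width 2; this decomposition certifies tw(G) ≤ 2. For the lower bound, G contains the cycle g–e–c–a–d–b–f–i–h–g, so G is not a forest; only forests have treewidth ≤ 1, hence tw(G) ≥ 2. Combining the bounds, tw(G) = 2.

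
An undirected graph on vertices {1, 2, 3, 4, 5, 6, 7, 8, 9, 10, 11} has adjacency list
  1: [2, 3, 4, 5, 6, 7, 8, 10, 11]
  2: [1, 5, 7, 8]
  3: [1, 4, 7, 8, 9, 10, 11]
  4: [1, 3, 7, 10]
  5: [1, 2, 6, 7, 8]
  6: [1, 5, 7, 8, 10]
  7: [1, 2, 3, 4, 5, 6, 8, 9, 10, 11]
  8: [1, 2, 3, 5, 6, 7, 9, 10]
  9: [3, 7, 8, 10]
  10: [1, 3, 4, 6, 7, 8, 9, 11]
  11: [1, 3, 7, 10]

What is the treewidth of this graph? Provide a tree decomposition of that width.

Treewidth 4.
One optimal decomposition is:
Bags: B1 = {3, 7, 8, 9, 10}  B2 = {1, 3, 7, 8, 10}  B3 = {1, 3, 7, 10, 11}  B4 = {1, 6, 7, 8, 10}  B5 = {1, 5, 6, 7, 8}  B6 = {1, 2, 5, 7, 8}  B7 = {1, 3, 4, 7, 10}
Tree: B1–B2, B2–B3, B2–B4, B4–B5, B5–B6, B2–B7

The largest bag has 5 vertices, giving width 4; this decomposition certifies tw(G) ≤ 4. On the other hand G contains the 5-clique {1, 3, 7, 8, 10}. A clique must lie in a single bag of any decomposition, so no decomposition can have width below 4. Hence tw(G) = 4 exactly.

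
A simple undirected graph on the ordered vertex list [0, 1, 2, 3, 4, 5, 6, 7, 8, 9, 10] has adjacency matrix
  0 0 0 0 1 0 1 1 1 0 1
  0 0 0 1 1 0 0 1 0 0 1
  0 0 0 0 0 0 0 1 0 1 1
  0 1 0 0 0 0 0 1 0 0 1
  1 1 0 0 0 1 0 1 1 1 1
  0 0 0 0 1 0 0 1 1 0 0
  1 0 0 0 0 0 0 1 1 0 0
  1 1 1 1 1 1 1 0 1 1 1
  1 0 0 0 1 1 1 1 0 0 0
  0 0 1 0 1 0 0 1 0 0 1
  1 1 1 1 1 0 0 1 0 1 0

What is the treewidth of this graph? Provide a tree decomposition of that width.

Treewidth 3.
Bags: B1 = {0, 4, 7, 10}  B2 = {0, 4, 7, 8}  B3 = {0, 6, 7, 8}  B4 = {4, 7, 9, 10}  B5 = {1, 4, 7, 10}  B6 = {4, 5, 7, 8}  B7 = {1, 3, 7, 10}  B8 = {2, 7, 9, 10}
Tree: B1–B2, B2–B3, B1–B4, B1–B5, B2–B6, B5–B7, B4–B8

Every bag has size at most 4, so the width is 4 − 1 = 3 and tw(G) ≤ 3. For the lower bound, the 4 vertices {2, 7, 9, 10} are pairwise adjacent, and any tree decomposition puts a clique entirely inside one bag — forcing width ≥ 3. The upper and lower bounds meet at 3, so that is the treewidth.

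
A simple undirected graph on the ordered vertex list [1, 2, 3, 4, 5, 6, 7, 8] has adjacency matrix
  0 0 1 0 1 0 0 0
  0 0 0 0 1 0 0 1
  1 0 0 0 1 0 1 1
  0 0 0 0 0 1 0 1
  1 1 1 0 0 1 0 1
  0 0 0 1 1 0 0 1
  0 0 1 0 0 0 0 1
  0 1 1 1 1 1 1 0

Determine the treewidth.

2

A width-2 tree decomposition is:
Bags: B1 = {5, 6, 8}  B2 = {4, 6, 8}  B3 = {2, 5, 8}  B4 = {3, 5, 8}  B5 = {1, 3, 5}  B6 = {3, 7, 8}
Tree: B1–B2, B1–B3, B3–B4, B4–B5, B4–B6
The largest bag has 3 vertices, giving width 2; this decomposition certifies tw(G) ≤ 2. On the other hand G contains the 3-clique {4, 6, 8}. A clique must lie in a single bag of any decomposition, so no decomposition can have width below 2. The upper and lower bounds meet at 2, so that is the treewidth.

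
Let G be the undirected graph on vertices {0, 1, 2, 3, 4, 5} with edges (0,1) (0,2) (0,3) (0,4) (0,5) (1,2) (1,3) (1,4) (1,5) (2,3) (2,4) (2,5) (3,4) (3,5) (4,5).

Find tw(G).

5

A width-5 tree decomposition is:
Bags: B1 = {0, 1, 2, 3, 4, 5}
Tree: (single bag)
A single bag containing all 6 vertices is trivially a valid decomposition of width 5. On the other hand G contains the 6-clique {0, 1, 2, 3, 4, 5}. A clique must lie in a single bag of any decomposition, so no decomposition can have width below 5. Therefore the treewidth is 5.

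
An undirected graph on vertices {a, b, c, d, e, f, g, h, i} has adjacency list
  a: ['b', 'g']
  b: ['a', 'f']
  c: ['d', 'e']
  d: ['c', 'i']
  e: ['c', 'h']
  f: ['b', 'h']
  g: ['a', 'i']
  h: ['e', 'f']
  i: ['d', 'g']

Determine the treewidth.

A width-2 tree decomposition is:
Bags: B1 = {c, d, e}  B2 = {d, e, i}  B3 = {e, g, i}  B4 = {a, e, g}  B5 = {a, b, e}  B6 = {b, e, f}  B7 = {e, f, h}
Tree: B1–B2, B2–B3, B3–B4, B4–B5, B5–B6, B6–B7
The largest bag has 3 vertices, giving width 2; this decomposition certifies tw(G) ≤ 2. The edges e–c–d–i–g–a–b–f–h–e form a cycle, so G is not a tree and its treewidth is at least 2. Combining the bounds, tw(G) = 2.

2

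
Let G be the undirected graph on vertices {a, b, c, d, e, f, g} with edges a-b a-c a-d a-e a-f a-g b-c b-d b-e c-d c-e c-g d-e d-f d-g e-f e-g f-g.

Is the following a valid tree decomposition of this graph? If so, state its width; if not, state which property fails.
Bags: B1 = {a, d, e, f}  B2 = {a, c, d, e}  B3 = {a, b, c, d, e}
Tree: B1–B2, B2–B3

A tree decomposition must satisfy three properties: every vertex lies in some bag; for every edge, both endpoints lie together in some bag; and for every vertex, the bags containing it form a connected subtree. Here vertex g appears in no bag, so the decomposition is invalid.

No — vertex g appears in no bag.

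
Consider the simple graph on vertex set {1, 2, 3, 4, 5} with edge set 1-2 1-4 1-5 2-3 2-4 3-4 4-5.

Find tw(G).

A width-2 tree decomposition is:
Bags: B1 = {1, 2, 4}  B2 = {1, 4, 5}  B3 = {2, 3, 4}
Tree: B1–B2, B1–B3
Each bag holds 3 vertices, so the decomposition has width 2, which upper-bounds the treewidth. For the lower bound, the 3 vertices {1, 2, 4} are pairwise adjacent, and any tree decomposition puts a clique entirely inside one bag — forcing width ≥ 2. Hence tw(G) = 2 exactly.

2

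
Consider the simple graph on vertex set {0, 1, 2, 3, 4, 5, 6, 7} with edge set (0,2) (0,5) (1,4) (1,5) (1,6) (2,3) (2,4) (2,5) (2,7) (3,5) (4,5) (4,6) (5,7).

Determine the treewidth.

2

A width-2 tree decomposition is:
Bags: B1 = {1, 4, 5}  B2 = {2, 4, 5}  B3 = {0, 2, 5}  B4 = {2, 5, 7}  B5 = {2, 3, 5}  B6 = {1, 4, 6}
Tree: B1–B2, B2–B3, B3–B4, B4–B5, B1–B6
The largest bag has 3 vertices, giving width 2; this decomposition certifies tw(G) ≤ 2. Conversely, {1, 4, 5} is a clique of size 3, and the vertices of any clique must share a bag in every tree decomposition; so some bag has ≥ 3 vertices and tw(G) ≥ 2. Therefore the treewidth is 2.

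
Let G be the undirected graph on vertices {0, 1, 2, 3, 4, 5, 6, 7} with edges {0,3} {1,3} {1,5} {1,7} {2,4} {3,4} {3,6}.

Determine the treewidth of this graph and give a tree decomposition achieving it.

Each bag holds 2 vertices, so the decomposition has width 1, which upper-bounds the treewidth. G has an edge, so its treewidth is at least 1. The upper and lower bounds meet at 1, so that is the treewidth.

Treewidth 1.
One optimal decomposition is:
Bags: B1 = {1, 3}  B2 = {3, 4}  B3 = {1, 5}  B4 = {3, 6}  B5 = {2, 4}  B6 = {1, 7}  B7 = {0, 3}
Tree: B1–B2, B1–B3, B2–B4, B2–B5, B1–B6, B1–B7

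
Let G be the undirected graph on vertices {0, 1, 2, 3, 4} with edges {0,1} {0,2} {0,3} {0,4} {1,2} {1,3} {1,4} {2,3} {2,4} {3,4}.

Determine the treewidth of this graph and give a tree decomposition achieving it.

Treewidth 4.
One optimal decomposition is:
Bags: B1 = {0, 1, 2, 3, 4}
Tree: (single bag)

A single bag containing all 5 vertices is trivially a valid decomposition of width 4. On the other hand G contains the 5-clique {0, 1, 2, 3, 4}. A clique must lie in a single bag of any decomposition, so no decomposition can have width below 4. Therefore the treewidth is 4.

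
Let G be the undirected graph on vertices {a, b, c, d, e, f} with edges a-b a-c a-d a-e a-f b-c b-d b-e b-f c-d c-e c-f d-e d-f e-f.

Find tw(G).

5

A width-5 tree decomposition is:
Bags: B1 = {a, b, c, d, e, f}
Tree: (single bag)
A single bag containing all 6 vertices is trivially a valid decomposition of width 5. For the lower bound, the 6 vertices {a, b, c, d, e, f} are pairwise adjacent, and any tree decomposition puts a clique entirely inside one bag — forcing width ≥ 5. Combining the bounds, tw(G) = 5.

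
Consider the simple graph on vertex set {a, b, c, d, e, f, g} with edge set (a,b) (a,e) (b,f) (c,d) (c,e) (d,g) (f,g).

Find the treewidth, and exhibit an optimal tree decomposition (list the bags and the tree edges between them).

Treewidth 2.
One optimal decomposition is:
Bags: B1 = {c, d, e}  B2 = {d, e, g}  B3 = {e, f, g}  B4 = {b, e, f}  B5 = {a, b, e}
Tree: B1–B2, B2–B3, B3–B4, B4–B5

Each bag holds 3 vertices, so the decomposition has width 2, which upper-bounds the treewidth. The edges e–c–d–g–f–b–a–e form a cycle, so G is not a tree and its treewidth is at least 2. Hence tw(G) = 2 exactly.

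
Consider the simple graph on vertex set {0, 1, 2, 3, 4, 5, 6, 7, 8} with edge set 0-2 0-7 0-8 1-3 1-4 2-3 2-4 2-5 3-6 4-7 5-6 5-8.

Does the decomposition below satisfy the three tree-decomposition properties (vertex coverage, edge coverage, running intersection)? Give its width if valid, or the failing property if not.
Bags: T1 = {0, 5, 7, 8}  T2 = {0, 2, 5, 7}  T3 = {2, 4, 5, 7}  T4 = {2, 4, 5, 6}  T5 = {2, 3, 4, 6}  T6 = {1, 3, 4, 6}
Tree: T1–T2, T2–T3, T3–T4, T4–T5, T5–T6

Yes; width 3.

Every vertex of G appears in some bag (union = {0, 1, 2, 3, 4, 5, 6, 7, 8}); every edge is covered by a bag; and for each vertex v the set of bags containing v is connected in the bag tree. The decomposition is therefore valid. The largest bag has 4 vertices, so the width is 3.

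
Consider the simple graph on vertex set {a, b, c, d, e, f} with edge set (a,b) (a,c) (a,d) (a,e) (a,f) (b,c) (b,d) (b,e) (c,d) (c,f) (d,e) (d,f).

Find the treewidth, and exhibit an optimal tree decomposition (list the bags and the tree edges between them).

Treewidth 3.
One such decomposition:
Bags: B1 = {a, b, c, d}  B2 = {a, b, d, e}  B3 = {a, c, d, f}
Tree: B1–B2, B1–B3

Every bag has size at most 4, so the width is 4 − 1 = 3 and tw(G) ≤ 3. Conversely, {a, b, d, e} is a clique of size 4, and the vertices of any clique must share a bag in every tree decomposition; so some bag has ≥ 4 vertices and tw(G) ≥ 3. The upper and lower bounds meet at 3, so that is the treewidth.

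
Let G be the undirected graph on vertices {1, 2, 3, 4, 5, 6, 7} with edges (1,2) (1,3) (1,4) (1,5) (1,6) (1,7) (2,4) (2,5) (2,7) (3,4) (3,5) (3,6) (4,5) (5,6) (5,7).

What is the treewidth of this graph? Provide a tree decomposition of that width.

Each bag holds 4 vertices, so the decomposition has width 3, which upper-bounds the treewidth. On the other hand G contains the 4-clique {1, 2, 4, 5}. A clique must lie in a single bag of any decomposition, so no decomposition can have width below 3. The upper and lower bounds meet at 3, so that is the treewidth.

Treewidth 3.
Bags: B1 = {1, 3, 4, 5}  B2 = {1, 2, 4, 5}  B3 = {1, 3, 5, 6}  B4 = {1, 2, 5, 7}
Tree: B1–B2, B1–B3, B2–B4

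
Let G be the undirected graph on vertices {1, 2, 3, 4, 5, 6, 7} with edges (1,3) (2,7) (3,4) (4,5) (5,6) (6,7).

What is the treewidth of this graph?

A width-1 tree decomposition is:
Bags: B1 = {2, 7}  B2 = {6, 7}  B3 = {5, 6}  B4 = {4, 5}  B5 = {3, 4}  B6 = {1, 3}
Tree: B1–B2, B2–B3, B3–B4, B4–B5, B5–B6
The largest bag has 2 vertices, giving width 1; this decomposition certifies tw(G) ≤ 1. Since G has at least one edge (e.g. 2–7), it is not an edgeless graph, so tw(G) ≥ 1. The upper and lower bounds meet at 1, so that is the treewidth.

1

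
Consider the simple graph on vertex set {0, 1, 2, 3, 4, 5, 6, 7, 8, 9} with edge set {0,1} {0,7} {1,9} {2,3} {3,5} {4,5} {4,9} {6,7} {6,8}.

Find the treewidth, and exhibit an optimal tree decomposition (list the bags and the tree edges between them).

Treewidth 1.
Bags: B1 = {2, 3}  B2 = {3, 5}  B3 = {4, 5}  B4 = {4, 9}  B5 = {1, 9}  B6 = {0, 1}  B7 = {0, 7}  B8 = {6, 7}  B9 = {6, 8}
Tree: B1–B2, B2–B3, B3–B4, B4–B5, B5–B6, B6–B7, B7–B8, B8–B9

Every bag has size at most 2, so the width is 2 − 1 = 1 and tw(G) ≤ 1. G has an edge, so its treewidth is at least 1. Therefore the treewidth is 1.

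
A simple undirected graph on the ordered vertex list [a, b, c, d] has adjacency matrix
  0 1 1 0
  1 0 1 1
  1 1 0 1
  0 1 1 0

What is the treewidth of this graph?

2

A width-2 tree decomposition is:
Bags: B1 = {a, b, c}  B2 = {b, c, d}
Tree: B1–B2
Every bag has size at most 3, so the width is 3 − 1 = 2 and tw(G) ≤ 2. Conversely, {b, c, d} is a clique of size 3, and the vertices of any clique must share a bag in every tree decomposition; so some bag has ≥ 3 vertices and tw(G) ≥ 2. Therefore the treewidth is 2.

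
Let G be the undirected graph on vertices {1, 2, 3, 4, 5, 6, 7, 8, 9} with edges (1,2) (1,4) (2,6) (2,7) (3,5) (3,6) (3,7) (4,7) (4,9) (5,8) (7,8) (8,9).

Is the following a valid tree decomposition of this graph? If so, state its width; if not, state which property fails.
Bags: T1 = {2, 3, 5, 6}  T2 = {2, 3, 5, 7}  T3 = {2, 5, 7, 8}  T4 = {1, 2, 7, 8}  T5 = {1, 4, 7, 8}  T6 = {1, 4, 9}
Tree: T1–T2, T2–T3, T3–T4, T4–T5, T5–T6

A tree decomposition must satisfy three properties: every vertex lies in some bag; for every edge, both endpoints lie together in some bag; and for every vertex, the bags containing it form a connected subtree. Here edge (8,9) lies in no bag, so the decomposition is invalid.

No — edge (8,9) lies in no bag.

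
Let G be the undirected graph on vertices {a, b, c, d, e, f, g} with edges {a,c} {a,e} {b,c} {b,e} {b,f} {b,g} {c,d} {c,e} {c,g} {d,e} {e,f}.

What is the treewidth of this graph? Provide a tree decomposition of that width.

Each bag holds 3 vertices, so the decomposition has width 2, which upper-bounds the treewidth. Conversely, {b, c, g} is a clique of size 3, and the vertices of any clique must share a bag in every tree decomposition; so some bag has ≥ 3 vertices and tw(G) ≥ 2. Hence tw(G) = 2 exactly.

Treewidth 2.
One such decomposition:
Bags: B1 = {a, c, e}  B2 = {b, c, e}  B3 = {b, e, f}  B4 = {c, d, e}  B5 = {b, c, g}
Tree: B1–B2, B2–B3, B2–B4, B2–B5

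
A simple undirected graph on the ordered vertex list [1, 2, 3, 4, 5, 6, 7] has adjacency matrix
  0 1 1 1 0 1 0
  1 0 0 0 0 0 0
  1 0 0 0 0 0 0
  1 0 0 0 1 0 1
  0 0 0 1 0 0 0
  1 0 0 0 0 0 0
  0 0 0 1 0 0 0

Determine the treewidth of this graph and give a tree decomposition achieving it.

Treewidth 1.
Bags: B1 = {1, 2}  B2 = {1, 4}  B3 = {1, 6}  B4 = {4, 5}  B5 = {1, 3}  B6 = {4, 7}
Tree: B1–B2, B1–B3, B2–B4, B1–B5, B2–B6

Each bag holds 2 vertices, so the decomposition has width 1, which upper-bounds the treewidth. Any graph with an edge has treewidth ≥ 1, and G has the edge 2–1. The upper and lower bounds meet at 1, so that is the treewidth.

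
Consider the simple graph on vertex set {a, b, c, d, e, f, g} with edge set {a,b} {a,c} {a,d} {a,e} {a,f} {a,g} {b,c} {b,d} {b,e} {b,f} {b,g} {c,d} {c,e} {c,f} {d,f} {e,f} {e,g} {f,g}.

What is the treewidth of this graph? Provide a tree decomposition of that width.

Each bag holds 5 vertices, so the decomposition has width 4, which upper-bounds the treewidth. For the lower bound, the 5 vertices {a, b, c, d, f} are pairwise adjacent, and any tree decomposition puts a clique entirely inside one bag — forcing width ≥ 4. The upper and lower bounds meet at 4, so that is the treewidth.

Treewidth 4.
Bags: B1 = {a, b, c, d, f}  B2 = {a, b, c, e, f}  B3 = {a, b, e, f, g}
Tree: B1–B2, B2–B3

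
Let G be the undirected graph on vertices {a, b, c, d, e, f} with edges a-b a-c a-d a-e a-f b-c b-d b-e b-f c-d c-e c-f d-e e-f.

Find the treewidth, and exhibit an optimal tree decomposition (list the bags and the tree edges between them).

The largest bag has 5 vertices, giving width 4; this decomposition certifies tw(G) ≤ 4. For the lower bound, the 5 vertices {a, b, c, d, e} are pairwise adjacent, and any tree decomposition puts a clique entirely inside one bag — forcing width ≥ 4. Hence tw(G) = 4 exactly.

Treewidth 4.
Bags: B1 = {a, b, c, d, e}  B2 = {a, b, c, e, f}
Tree: B1–B2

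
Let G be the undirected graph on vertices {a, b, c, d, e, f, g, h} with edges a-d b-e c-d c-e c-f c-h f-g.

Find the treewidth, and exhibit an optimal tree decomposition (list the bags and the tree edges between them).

Every bag has size at most 2, so the width is 2 − 1 = 1 and tw(G) ≤ 1. G has an edge, so its treewidth is at least 1. Hence tw(G) = 1 exactly.

Treewidth 1.
One optimal decomposition is:
Bags: B1 = {c, d}  B2 = {c, f}  B3 = {f, g}  B4 = {a, d}  B5 = {c, h}  B6 = {c, e}  B7 = {b, e}
Tree: B1–B2, B2–B3, B1–B4, B2–B5, B2–B6, B6–B7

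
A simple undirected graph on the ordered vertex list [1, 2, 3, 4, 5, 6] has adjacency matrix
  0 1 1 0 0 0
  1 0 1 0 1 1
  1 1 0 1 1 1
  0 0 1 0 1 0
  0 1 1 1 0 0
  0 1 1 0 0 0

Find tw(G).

2

A width-2 tree decomposition is:
Bags: B1 = {2, 3, 5}  B2 = {1, 2, 3}  B3 = {2, 3, 6}  B4 = {3, 4, 5}
Tree: B1–B2, B1–B3, B1–B4
The largest bag has 3 vertices, giving width 2; this decomposition certifies tw(G) ≤ 2. For the lower bound, the 3 vertices {1, 2, 3} are pairwise adjacent, and any tree decomposition puts a clique entirely inside one bag — forcing width ≥ 2. Therefore the treewidth is 2.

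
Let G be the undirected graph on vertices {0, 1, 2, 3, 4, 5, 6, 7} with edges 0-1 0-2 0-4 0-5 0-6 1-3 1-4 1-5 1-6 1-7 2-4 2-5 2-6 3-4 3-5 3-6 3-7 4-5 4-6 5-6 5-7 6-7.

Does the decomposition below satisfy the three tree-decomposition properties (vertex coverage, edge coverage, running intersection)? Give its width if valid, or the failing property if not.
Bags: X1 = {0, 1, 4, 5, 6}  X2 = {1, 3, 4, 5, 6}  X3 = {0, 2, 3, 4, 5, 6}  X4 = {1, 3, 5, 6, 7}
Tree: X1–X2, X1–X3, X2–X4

No — bags containing vertex 3 are not connected in the tree.

A tree decomposition must satisfy three properties: every vertex lies in some bag; for every edge, both endpoints lie together in some bag; and for every vertex, the bags containing it form a connected subtree. Here bags containing vertex 3 are not connected in the tree, so the decomposition is invalid.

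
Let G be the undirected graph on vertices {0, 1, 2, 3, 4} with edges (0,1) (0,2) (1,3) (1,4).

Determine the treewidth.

A width-1 tree decomposition is:
Bags: B1 = {0, 2}  B2 = {0, 1}  B3 = {1, 3}  B4 = {1, 4}
Tree: B1–B2, B2–B3, B3–B4
Each bag holds 2 vertices, so the decomposition has width 1, which upper-bounds the treewidth. Any graph with an edge has treewidth ≥ 1, and G has the edge 2–0. The upper and lower bounds meet at 1, so that is the treewidth.

1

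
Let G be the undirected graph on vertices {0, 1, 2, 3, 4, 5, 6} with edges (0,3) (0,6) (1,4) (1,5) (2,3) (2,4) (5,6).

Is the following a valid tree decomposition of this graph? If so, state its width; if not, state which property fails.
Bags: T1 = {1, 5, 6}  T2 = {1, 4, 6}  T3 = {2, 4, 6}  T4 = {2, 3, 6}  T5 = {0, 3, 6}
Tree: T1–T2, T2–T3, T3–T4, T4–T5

Vertex coverage: the bags together contain {0, 1, 2, 3, 4, 5, 6}, the full vertex set. Edge coverage: each edge of G has both endpoints in at least one bag. Running intersection: for every vertex, the bags containing it form a connected subtree. All three properties hold, so this is a valid tree decomposition of width max|bag| − 1 = 2, and hence tw(G) ≤ 2.

Yes; width 2.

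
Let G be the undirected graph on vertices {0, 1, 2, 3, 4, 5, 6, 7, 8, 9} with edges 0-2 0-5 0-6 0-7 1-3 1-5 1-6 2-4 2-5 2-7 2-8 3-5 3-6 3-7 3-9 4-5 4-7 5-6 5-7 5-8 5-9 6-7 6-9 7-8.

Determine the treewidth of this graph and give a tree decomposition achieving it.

Treewidth 3.
Bags: B1 = {3, 5, 6, 9}  B2 = {3, 5, 6, 7}  B3 = {1, 3, 5, 6}  B4 = {0, 5, 6, 7}  B5 = {0, 2, 5, 7}  B6 = {2, 4, 5, 7}  B7 = {2, 5, 7, 8}
Tree: B1–B2, B1–B3, B2–B4, B4–B5, B5–B6, B6–B7

The largest bag has 4 vertices, giving width 3; this decomposition certifies tw(G) ≤ 3. On the other hand G contains the 4-clique {1, 3, 5, 6}. A clique must lie in a single bag of any decomposition, so no decomposition can have width below 3. Therefore the treewidth is 3.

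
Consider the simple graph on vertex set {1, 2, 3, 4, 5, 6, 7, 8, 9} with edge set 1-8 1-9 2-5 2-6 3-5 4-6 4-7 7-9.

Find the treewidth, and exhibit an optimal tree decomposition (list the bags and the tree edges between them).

Treewidth 1.
One optimal decomposition is:
Bags: B1 = {3, 5}  B2 = {2, 5}  B3 = {2, 6}  B4 = {4, 6}  B5 = {4, 7}  B6 = {7, 9}  B7 = {1, 9}  B8 = {1, 8}
Tree: B1–B2, B2–B3, B3–B4, B4–B5, B5–B6, B6–B7, B7–B8

The largest bag has 2 vertices, giving width 1; this decomposition certifies tw(G) ≤ 1. G has an edge, so its treewidth is at least 1. The upper and lower bounds meet at 1, so that is the treewidth.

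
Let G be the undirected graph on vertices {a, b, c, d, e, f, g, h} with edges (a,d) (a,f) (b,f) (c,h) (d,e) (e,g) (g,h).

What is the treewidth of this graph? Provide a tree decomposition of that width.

Treewidth 1.
One optimal decomposition is:
Bags: B1 = {c, h}  B2 = {g, h}  B3 = {e, g}  B4 = {d, e}  B5 = {a, d}  B6 = {a, f}  B7 = {b, f}
Tree: B1–B2, B2–B3, B3–B4, B4–B5, B5–B6, B6–B7

Every bag has size at most 2, so the width is 2 − 1 = 1 and tw(G) ≤ 1. Any graph with an edge has treewidth ≥ 1, and G has the edge c–h. The upper and lower bounds meet at 1, so that is the treewidth.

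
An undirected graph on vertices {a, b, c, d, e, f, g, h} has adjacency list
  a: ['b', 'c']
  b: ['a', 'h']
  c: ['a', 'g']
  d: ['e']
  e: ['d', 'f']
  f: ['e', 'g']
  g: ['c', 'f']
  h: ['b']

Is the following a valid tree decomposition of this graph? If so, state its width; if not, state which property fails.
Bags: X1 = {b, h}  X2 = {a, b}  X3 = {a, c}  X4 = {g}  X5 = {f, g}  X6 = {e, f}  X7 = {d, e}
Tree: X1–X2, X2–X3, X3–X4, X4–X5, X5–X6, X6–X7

No — edge (c,g) lies in no bag.

A tree decomposition must satisfy three properties: every vertex lies in some bag; for every edge, both endpoints lie together in some bag; and for every vertex, the bags containing it form a connected subtree. Here edge (c,g) lies in no bag, so the decomposition is invalid.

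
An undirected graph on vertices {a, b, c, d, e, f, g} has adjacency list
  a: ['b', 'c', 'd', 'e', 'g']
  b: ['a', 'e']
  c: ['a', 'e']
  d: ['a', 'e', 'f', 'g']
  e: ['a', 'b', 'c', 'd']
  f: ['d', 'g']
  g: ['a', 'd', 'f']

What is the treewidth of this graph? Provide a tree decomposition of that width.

The largest bag has 3 vertices, giving width 2; this decomposition certifies tw(G) ≤ 2. For the lower bound, the 3 vertices {a, d, g} are pairwise adjacent, and any tree decomposition puts a clique entirely inside one bag — forcing width ≥ 2. The upper and lower bounds meet at 2, so that is the treewidth.

Treewidth 2.
Bags: B1 = {a, b, e}  B2 = {a, c, e}  B3 = {a, d, e}  B4 = {a, d, g}  B5 = {d, f, g}
Tree: B1–B2, B2–B3, B3–B4, B4–B5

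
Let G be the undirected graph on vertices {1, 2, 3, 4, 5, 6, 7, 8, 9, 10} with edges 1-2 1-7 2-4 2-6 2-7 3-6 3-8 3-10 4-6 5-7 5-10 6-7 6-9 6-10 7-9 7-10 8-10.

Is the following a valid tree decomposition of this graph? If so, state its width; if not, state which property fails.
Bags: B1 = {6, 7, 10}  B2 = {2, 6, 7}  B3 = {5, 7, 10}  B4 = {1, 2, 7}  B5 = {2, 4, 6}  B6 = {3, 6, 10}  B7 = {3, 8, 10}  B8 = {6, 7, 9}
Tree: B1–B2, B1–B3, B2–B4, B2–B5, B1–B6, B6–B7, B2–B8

Yes; width 2.

Every vertex of G appears in some bag (union = {1, 2, 3, 4, 5, 6, 7, 8, 9, 10}); every edge is covered by a bag; and for each vertex v the set of bags containing v is connected in the bag tree. The decomposition is therefore valid. The largest bag has 3 vertices, so the width is 2.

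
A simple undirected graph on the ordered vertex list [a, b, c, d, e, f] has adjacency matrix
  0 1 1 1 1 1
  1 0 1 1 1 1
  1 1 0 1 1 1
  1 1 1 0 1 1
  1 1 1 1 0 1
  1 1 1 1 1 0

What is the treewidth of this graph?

A width-5 tree decomposition is:
Bags: B1 = {a, b, c, d, e, f}
Tree: (single bag)
With just one bag of size 6, the width is 6 − 1 = 5, so tw(G) ≤ 5. On the other hand G contains the 6-clique {a, b, c, d, e, f}. A clique must lie in a single bag of any decomposition, so no decomposition can have width below 5. Hence tw(G) = 5 exactly.

5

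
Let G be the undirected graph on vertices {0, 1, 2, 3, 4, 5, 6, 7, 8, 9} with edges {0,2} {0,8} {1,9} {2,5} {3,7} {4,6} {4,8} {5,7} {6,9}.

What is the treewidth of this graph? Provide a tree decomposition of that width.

Treewidth 1.
One optimal decomposition is:
Bags: B1 = {1, 9}  B2 = {6, 9}  B3 = {4, 6}  B4 = {4, 8}  B5 = {0, 8}  B6 = {0, 2}  B7 = {2, 5}  B8 = {5, 7}  B9 = {3, 7}
Tree: B1–B2, B2–B3, B3–B4, B4–B5, B5–B6, B6–B7, B7–B8, B8–B9

The largest bag has 2 vertices, giving width 1; this decomposition certifies tw(G) ≤ 1. Any graph with an edge has treewidth ≥ 1, and G has the edge 1–9. Hence tw(G) = 1 exactly.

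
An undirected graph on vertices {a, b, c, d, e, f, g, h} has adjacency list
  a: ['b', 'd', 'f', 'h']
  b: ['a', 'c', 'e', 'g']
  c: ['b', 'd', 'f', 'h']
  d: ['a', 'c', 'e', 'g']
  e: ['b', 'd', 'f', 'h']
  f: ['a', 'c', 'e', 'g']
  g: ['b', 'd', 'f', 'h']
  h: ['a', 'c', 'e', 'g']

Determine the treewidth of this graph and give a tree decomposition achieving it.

Treewidth 4.
Bags: B1 = {b, d, f, g, h}  B2 = {b, d, e, f, h}  B3 = {b, c, d, f, h}  B4 = {a, b, d, f, h}
Tree: B1–B2, B2–B3, B3–B4

Every bag has size at most 5, so the width is 5 − 1 = 4 and tw(G) ≤ 4. For the lower bound: the 5 vertex sets {d,g}, {e,h}, {b,c}, {f}, {a} are disjoint, each induces a connected subgraph, and every pair is joined by at least one edge of G. Contracting each set to a single vertex therefore yields K_{5} as a minor, and since treewidth is minor-monotone, tw(G) ≥ tw(K_{5}) = 4. Combining the bounds, tw(G) = 4.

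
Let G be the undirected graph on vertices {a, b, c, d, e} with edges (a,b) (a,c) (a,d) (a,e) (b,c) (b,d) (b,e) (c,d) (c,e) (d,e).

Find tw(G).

4

A width-4 tree decomposition is:
Bags: B1 = {a, b, c, d, e}
Tree: (single bag)
A single bag containing all 5 vertices is trivially a valid decomposition of width 4. Conversely, {a, b, c, d, e} is a clique of size 5, and the vertices of any clique must share a bag in every tree decomposition; so some bag has ≥ 5 vertices and tw(G) ≥ 4. Hence tw(G) = 4 exactly.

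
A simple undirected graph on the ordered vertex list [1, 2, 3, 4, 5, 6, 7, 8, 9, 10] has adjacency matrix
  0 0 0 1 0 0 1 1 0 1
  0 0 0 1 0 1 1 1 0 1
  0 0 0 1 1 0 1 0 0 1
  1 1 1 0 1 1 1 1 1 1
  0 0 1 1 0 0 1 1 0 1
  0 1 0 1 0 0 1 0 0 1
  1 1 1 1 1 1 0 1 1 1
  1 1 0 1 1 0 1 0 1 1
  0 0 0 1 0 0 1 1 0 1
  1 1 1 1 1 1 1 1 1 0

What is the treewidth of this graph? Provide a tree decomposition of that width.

Treewidth 4.
Bags: B1 = {2, 4, 7, 8, 10}  B2 = {4, 5, 7, 8, 10}  B3 = {1, 4, 7, 8, 10}  B4 = {4, 7, 8, 9, 10}  B5 = {2, 4, 6, 7, 10}  B6 = {3, 4, 5, 7, 10}
Tree: B1–B2, B2–B3, B2–B4, B1–B5, B2–B6

The largest bag has 5 vertices, giving width 4; this decomposition certifies tw(G) ≤ 4. Conversely, {1, 4, 7, 8, 10} is a clique of size 5, and the vertices of any clique must share a bag in every tree decomposition; so some bag has ≥ 5 vertices and tw(G) ≥ 4. Hence tw(G) = 4 exactly.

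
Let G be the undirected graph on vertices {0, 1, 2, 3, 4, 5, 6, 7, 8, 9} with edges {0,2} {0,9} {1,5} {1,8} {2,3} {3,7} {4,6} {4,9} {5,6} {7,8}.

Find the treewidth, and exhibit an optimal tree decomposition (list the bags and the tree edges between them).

Every bag has size at most 3, so the width is 3 − 1 = 2 and tw(G) ≤ 2. For the lower bound, G contains the cycle 4–6–5–1–8–7–3–2–0–9–4, so G is not a forest; only forests have treewidth ≤ 1, hence tw(G) ≥ 2. Combining the bounds, tw(G) = 2.

Treewidth 2.
Bags: B1 = {4, 5, 6}  B2 = {1, 4, 5}  B3 = {1, 4, 8}  B4 = {4, 7, 8}  B5 = {3, 4, 7}  B6 = {2, 3, 4}  B7 = {0, 2, 4}  B8 = {0, 4, 9}
Tree: B1–B2, B2–B3, B3–B4, B4–B5, B5–B6, B6–B7, B7–B8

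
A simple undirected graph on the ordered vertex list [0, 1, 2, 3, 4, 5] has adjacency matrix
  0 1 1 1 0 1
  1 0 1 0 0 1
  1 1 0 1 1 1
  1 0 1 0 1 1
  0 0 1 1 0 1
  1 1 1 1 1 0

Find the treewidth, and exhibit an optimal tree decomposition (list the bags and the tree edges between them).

The largest bag has 4 vertices, giving width 3; this decomposition certifies tw(G) ≤ 3. For the lower bound, the 4 vertices {0, 1, 2, 5} are pairwise adjacent, and any tree decomposition puts a clique entirely inside one bag — forcing width ≥ 3. Hence tw(G) = 3 exactly.

Treewidth 3.
One optimal decomposition is:
Bags: B1 = {2, 3, 4, 5}  B2 = {0, 2, 3, 5}  B3 = {0, 1, 2, 5}
Tree: B1–B2, B2–B3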